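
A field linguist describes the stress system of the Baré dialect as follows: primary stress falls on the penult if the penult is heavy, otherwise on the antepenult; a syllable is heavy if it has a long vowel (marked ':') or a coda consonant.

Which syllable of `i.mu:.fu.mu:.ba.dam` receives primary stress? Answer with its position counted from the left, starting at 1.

4

Weights: 4 mu: H, 5 ba L, 6 dam H.
The penult (syllable 5, ba) is light, so stress falls on the antepenult (syllable 4, mu:).
Primary stress: syllable 4 → i.mu:.fu.ˈmu:.ba.dam.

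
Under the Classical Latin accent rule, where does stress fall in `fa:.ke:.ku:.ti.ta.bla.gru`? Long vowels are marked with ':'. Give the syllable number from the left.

5

Classical Latin: stress the penult if heavy (long vowel or closed), else the antepenult.
Weights: 5 ta L, 6 bla L, 7 gru L.
The penult (syllable 6, bla) is light, so stress falls on the antepenult (syllable 5, ta).
Stress on syllable 5: fa:.ke:.ku:.ti.ˈta.bla.gru.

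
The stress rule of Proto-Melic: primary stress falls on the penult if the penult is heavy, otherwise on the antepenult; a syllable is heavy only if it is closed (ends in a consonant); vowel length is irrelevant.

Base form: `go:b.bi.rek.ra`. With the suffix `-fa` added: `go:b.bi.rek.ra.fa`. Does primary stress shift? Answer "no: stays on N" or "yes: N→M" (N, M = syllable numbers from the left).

Base `go:b.bi.rek.ra` (4 syllables):
  Weights: 2 bi L, 3 rek H, 4 ra L.
  The penult (syllable 3, rek) is heavy, so it takes stress.
  → primary stress on syllable 3.
Suffixed `go:b.bi.rek.ra.fa` (5 syllables):
  Weights: 3 rek H, 4 ra L, 5 fa L.
  The penult (syllable 4, ra) is light, so stress falls on the antepenult (syllable 3, rek).
  → primary stress on syllable 3.

no: stays on 3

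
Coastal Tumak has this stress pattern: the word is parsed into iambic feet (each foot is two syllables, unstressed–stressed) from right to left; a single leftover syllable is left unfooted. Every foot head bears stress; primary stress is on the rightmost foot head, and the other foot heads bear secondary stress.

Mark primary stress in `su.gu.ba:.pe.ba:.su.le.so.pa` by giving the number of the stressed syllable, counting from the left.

9

Parse right to left into iambic (σˈσ) feet: su (gu.ˈba:) (pe.ˈba:) (su.ˈle) (so.ˈpa). Syllable 1 is left unfooted.
Foot heads (stressed positions): 3, 5, 7, 9.
End Rule Rightmost: primary stress on the rightmost head = syllable 9.
Primary stress: syllable 9 → su.gu.ba:.pe.ba:.su.le.so.ˈpa.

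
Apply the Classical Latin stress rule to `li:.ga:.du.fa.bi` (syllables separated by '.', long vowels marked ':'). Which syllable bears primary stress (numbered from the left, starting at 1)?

Classical Latin: stress the penult if heavy (long vowel or closed), else the antepenult.
Weights: 3 du L, 4 fa L, 5 bi L.
The penult (syllable 4, fa) is light, so stress falls on the antepenult (syllable 3, du).
Stress on syllable 3: li:.ga:.ˈdu.fa.bi.

3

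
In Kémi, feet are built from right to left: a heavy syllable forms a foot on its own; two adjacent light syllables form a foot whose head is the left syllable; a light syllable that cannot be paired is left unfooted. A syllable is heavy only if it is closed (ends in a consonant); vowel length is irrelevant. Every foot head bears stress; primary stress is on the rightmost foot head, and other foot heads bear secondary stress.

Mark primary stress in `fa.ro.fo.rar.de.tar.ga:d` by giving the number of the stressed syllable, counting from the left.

Weights: 1 fa L, 2 ro L, 3 fo L, 4 rar H, 5 de L, 6 tar H, 7 ga:d H.
Parse right to left (heavy = foot alone; LL = one foot; stranded L unfooted): fa (ˈro.fo) (ˈrar) de (ˈtar) (ˈga:d).
Foot heads: 2, 4, 6, 7.
Primary stress on the rightmost head = syllable 7.
Primary stress: syllable 7 → fa.ro.fo.rar.de.tar.ˈga:d.

7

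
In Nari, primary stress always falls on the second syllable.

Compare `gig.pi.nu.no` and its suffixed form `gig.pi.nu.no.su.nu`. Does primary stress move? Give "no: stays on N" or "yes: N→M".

Base `gig.pi.nu.no` (4 syllables):
  The word has 4 syllables; the second syllable is syllable 2 (pi).
  → primary stress on syllable 2.
Suffixed `gig.pi.nu.no.su.nu` (6 syllables):
  The word has 6 syllables; the second syllable is syllable 2 (pi).
  → primary stress on syllable 2.

no: stays on 2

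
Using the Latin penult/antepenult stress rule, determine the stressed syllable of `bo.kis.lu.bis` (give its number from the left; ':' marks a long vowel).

Classical Latin: stress the penult if heavy (long vowel or closed), else the antepenult.
Weights: 2 kis H, 3 lu L, 4 bis H.
The penult (syllable 3, lu) is light, so stress falls on the antepenult (syllable 2, kis).
Stress on syllable 2: bo.ˈkis.lu.bis.

2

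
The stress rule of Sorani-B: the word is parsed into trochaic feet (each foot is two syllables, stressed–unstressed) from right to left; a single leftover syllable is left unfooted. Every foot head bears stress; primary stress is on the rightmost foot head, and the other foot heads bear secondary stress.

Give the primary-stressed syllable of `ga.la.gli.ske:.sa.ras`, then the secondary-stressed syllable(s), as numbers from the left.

primary 5, secondary 1, 3

Parse right to left into trochaic (ˈσσ) feet: (ˈga.la) (ˈgli.ske:) (ˈsa.ras).
Foot heads (stressed positions): 1, 3, 5.
End Rule Rightmost: primary stress on the rightmost head = syllable 5.
Secondary stress on 1, 3: ˌga.la.ˌgli.ske:.ˈsa.ras.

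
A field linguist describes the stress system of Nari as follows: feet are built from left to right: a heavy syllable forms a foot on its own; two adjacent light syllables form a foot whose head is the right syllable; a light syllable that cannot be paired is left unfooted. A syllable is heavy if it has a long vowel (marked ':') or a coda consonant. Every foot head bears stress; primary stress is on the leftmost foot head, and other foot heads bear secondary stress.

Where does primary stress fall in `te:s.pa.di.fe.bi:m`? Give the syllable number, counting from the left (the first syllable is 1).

Weights: 1 te:s H, 2 pa L, 3 di L, 4 fe L, 5 bi:m H.
Parse left to right (heavy = foot alone; LL = one foot; stranded L unfooted): (ˈte:s) (pa.ˈdi) fe (ˈbi:m).
Foot heads: 1, 3, 5.
Primary stress on the leftmost head = syllable 1.
Primary stress: syllable 1 → ˈte:s.pa.di.fe.bi:m.

1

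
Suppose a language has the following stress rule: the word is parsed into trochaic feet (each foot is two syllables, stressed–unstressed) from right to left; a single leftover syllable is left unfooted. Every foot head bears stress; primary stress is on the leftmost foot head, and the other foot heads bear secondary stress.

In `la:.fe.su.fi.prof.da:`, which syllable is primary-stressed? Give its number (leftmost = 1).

1

Parse right to left into trochaic (ˈσσ) feet: (ˈla:.fe) (ˈsu.fi) (ˈprof.da:).
Foot heads (stressed positions): 1, 3, 5.
End Rule Leftmost: primary stress on the leftmost head = syllable 1.
Primary stress: syllable 1 → ˈla:.fe.su.fi.prof.da:.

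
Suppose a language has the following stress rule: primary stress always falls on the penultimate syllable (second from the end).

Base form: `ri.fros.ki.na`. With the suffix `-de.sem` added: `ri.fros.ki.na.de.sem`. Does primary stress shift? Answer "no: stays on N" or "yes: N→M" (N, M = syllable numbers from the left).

Base `ri.fros.ki.na` (4 syllables):
  The word has 4 syllables; the penultimate syllable (second from the end) is syllable 3 (ki).
  → primary stress on syllable 3.
Suffixed `ri.fros.ki.na.de.sem` (6 syllables):
  The word has 6 syllables; the penultimate syllable (second from the end) is syllable 5 (de).
  → primary stress on syllable 5.

yes: 3→5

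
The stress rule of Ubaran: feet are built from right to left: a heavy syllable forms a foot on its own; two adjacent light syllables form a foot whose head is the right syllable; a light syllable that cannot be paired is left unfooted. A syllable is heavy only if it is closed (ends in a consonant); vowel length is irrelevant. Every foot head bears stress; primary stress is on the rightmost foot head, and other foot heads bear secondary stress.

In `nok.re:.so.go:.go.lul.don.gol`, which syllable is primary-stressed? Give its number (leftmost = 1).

Weights: 1 nok H, 2 re: L, 3 so L, 4 go: L, 5 go L, 6 lul H, 7 don H, 8 gol H.
Parse right to left (heavy = foot alone; LL = one foot; stranded L unfooted): (ˈnok) (re:.ˈso) (go:.ˈgo) (ˈlul) (ˈdon) (ˈgol).
Foot heads: 1, 3, 5, 6, 7, 8.
Primary stress on the rightmost head = syllable 8.
Primary stress: syllable 8 → nok.re:.so.go:.go.lul.don.ˈgol.

8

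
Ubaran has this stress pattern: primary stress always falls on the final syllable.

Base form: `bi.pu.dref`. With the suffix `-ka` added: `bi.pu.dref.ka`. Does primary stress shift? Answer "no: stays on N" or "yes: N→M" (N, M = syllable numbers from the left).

yes: 3→4

Base `bi.pu.dref` (3 syllables):
  The word has 3 syllables; the final syllable is syllable 3 (dref).
  → primary stress on syllable 3.
Suffixed `bi.pu.dref.ka` (4 syllables):
  The word has 4 syllables; the final syllable is syllable 4 (ka).
  → primary stress on syllable 4.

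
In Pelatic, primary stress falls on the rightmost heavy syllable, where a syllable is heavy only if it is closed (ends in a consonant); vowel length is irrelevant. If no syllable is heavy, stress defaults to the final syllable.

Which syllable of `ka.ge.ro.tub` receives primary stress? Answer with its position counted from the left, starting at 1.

4

Weights: 1 ka L, 2 ge L, 3 ro L, 4 tub H.
Heavy syllables in the domain: 4. The rightmost is syllable 4 (tub).
Primary stress: syllable 4 → ka.ge.ro.ˈtub.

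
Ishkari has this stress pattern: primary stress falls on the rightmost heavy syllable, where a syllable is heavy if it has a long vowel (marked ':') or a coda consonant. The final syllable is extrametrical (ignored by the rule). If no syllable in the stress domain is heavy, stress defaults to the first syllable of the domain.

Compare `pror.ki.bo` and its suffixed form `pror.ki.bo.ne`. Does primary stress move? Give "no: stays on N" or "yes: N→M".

Base `pror.ki.bo` (3 syllables):
  The final syllable (3, bo) is extrametrical; the stress domain is syllables 1–2.
  Weights: 1 pror H, 2 ki L.
  Heavy syllables in the domain: 1. The rightmost is syllable 1 (pror).
  → primary stress on syllable 1.
Suffixed `pror.ki.bo.ne` (4 syllables):
  The final syllable (4, ne) is extrametrical; the stress domain is syllables 1–3.
  Weights: 1 pror H, 2 ki L, 3 bo L.
  Heavy syllables in the domain: 1. The rightmost is syllable 1 (pror).
  → primary stress on syllable 1.

no: stays on 1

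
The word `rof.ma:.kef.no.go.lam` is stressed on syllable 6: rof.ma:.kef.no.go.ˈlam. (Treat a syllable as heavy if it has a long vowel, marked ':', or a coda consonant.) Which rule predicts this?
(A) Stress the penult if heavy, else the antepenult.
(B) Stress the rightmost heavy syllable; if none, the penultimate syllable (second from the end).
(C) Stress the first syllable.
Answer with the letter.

Rule A → syllable 4 (observed: 6).
Rule B → syllable 6 ✓.
Rule C → syllable 1 (observed: 6).

B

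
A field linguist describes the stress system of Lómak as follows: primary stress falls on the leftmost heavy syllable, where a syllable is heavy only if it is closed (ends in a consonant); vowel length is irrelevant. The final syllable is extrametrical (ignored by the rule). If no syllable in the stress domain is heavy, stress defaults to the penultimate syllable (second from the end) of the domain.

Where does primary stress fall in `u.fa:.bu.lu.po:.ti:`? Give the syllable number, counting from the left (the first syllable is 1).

4

The final syllable (6, ti:) is extrametrical; the stress domain is syllables 1–5.
Weights: 1 u L, 2 fa: L, 3 bu L, 4 lu L, 5 po: L.
No heavy syllable in the domain; default to the penultimate syllable (second from the end) of the domain = syllable 4.
Primary stress: syllable 4 → u.fa:.bu.ˈlu.po:.ti:.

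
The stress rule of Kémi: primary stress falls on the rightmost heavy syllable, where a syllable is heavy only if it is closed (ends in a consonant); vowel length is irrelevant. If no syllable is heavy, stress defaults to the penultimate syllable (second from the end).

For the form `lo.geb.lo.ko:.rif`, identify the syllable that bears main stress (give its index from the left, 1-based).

Weights: 1 lo L, 2 geb H, 3 lo L, 4 ko: L, 5 rif H.
Heavy syllables in the domain: 2, 5. The rightmost is syllable 5 (rif).
Primary stress: syllable 5 → lo.geb.lo.ko:.ˈrif.

5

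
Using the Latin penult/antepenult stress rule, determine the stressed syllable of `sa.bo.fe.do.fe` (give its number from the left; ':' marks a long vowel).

Classical Latin: stress the penult if heavy (long vowel or closed), else the antepenult.
Weights: 3 fe L, 4 do L, 5 fe L.
The penult (syllable 4, do) is light, so stress falls on the antepenult (syllable 3, fe).
Stress on syllable 3: sa.bo.ˈfe.do.fe.

3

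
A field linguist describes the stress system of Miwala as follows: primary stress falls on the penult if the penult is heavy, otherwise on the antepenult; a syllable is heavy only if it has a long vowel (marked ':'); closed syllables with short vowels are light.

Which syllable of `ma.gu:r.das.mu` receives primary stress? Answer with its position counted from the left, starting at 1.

Weights: 2 gu:r H, 3 das L, 4 mu L.
The penult (syllable 3, das) is light, so stress falls on the antepenult (syllable 2, gu:r).
Primary stress: syllable 2 → ma.ˈgu:r.das.mu.

2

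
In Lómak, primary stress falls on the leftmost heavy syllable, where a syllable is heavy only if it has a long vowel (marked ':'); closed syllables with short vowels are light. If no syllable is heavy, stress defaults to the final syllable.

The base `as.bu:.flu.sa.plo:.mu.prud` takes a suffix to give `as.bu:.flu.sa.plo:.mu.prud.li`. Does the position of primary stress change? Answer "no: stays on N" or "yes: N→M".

Base `as.bu:.flu.sa.plo:.mu.prud` (7 syllables):
  Weights: 1 as L, 2 bu: H, 3 flu L, 4 sa L, 5 plo: H, 6 mu L, 7 prud L.
  Heavy syllables in the domain: 2, 5. The leftmost is syllable 2 (bu:).
  → primary stress on syllable 2.
Suffixed `as.bu:.flu.sa.plo:.mu.prud.li` (8 syllables):
  Weights: 1 as L, 2 bu: H, 3 flu L, 4 sa L, 5 plo: H, 6 mu L, 7 prud L, 8 li L.
  Heavy syllables in the domain: 2, 5. The leftmost is syllable 2 (bu:).
  → primary stress on syllable 2.

no: stays on 2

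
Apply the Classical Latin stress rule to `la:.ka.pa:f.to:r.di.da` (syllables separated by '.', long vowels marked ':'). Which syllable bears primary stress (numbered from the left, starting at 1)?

4

Classical Latin: stress the penult if heavy (long vowel or closed), else the antepenult.
Weights: 4 to:r H, 5 di L, 6 da L.
The penult (syllable 5, di) is light, so stress falls on the antepenult (syllable 4, to:r).
Stress on syllable 4: la:.ka.pa:f.ˈto:r.di.da.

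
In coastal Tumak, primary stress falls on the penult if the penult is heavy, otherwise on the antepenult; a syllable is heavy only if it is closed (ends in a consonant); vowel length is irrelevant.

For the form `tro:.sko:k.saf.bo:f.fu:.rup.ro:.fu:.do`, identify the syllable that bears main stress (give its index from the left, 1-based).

Weights: 7 ro: L, 8 fu: L, 9 do L.
The penult (syllable 8, fu:) is light, so stress falls on the antepenult (syllable 7, ro:).
Primary stress: syllable 7 → tro:.sko:k.saf.bo:f.fu:.rup.ˈro:.fu:.do.

7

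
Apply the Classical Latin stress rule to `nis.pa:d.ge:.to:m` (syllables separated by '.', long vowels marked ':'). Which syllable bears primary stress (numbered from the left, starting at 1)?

3

Classical Latin: stress the penult if heavy (long vowel or closed), else the antepenult.
Weights: 2 pa:d H, 3 ge: H, 4 to:m H.
The penult (syllable 3, ge:) is heavy, so it takes stress.
Stress on syllable 3: nis.pa:d.ˈge:.to:m.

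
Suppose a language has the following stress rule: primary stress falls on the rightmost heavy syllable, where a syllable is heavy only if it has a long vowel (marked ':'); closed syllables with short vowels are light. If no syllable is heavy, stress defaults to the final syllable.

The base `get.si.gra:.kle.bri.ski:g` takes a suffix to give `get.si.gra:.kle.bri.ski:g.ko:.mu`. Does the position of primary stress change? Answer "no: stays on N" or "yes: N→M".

Base `get.si.gra:.kle.bri.ski:g` (6 syllables):
  Weights: 1 get L, 2 si L, 3 gra: H, 4 kle L, 5 bri L, 6 ski:g H.
  Heavy syllables in the domain: 3, 6. The rightmost is syllable 6 (ski:g).
  → primary stress on syllable 6.
Suffixed `get.si.gra:.kle.bri.ski:g.ko:.mu` (8 syllables):
  Weights: 1 get L, 2 si L, 3 gra: H, 4 kle L, 5 bri L, 6 ski:g H, 7 ko: H, 8 mu L.
  Heavy syllables in the domain: 3, 6, 7. The rightmost is syllable 7 (ko:).
  → primary stress on syllable 7.

yes: 6→7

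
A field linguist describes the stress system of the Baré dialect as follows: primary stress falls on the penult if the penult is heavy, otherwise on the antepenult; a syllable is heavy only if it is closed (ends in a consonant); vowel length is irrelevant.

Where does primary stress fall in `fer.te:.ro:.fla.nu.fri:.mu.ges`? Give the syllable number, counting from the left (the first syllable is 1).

6

Weights: 6 fri: L, 7 mu L, 8 ges H.
The penult (syllable 7, mu) is light, so stress falls on the antepenult (syllable 6, fri:).
Primary stress: syllable 6 → fer.te:.ro:.fla.nu.ˈfri:.mu.ges.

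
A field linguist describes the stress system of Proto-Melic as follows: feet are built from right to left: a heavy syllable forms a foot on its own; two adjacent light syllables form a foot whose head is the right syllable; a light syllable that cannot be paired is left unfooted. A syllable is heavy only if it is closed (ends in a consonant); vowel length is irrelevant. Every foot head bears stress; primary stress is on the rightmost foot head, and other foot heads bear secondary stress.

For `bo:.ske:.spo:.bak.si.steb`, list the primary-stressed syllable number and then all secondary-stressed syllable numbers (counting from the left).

Weights: 1 bo: L, 2 ske: L, 3 spo: L, 4 bak H, 5 si L, 6 steb H.
Parse right to left (heavy = foot alone; LL = one foot; stranded L unfooted): bo: (ske:.ˈspo:) (ˈbak) si (ˈsteb).
Foot heads: 3, 4, 6.
Primary stress on the rightmost head = syllable 6.
Secondary stress on 3, 4: bo:.ske:.ˌspo:.ˌbak.si.ˈsteb.

primary 6, secondary 3, 4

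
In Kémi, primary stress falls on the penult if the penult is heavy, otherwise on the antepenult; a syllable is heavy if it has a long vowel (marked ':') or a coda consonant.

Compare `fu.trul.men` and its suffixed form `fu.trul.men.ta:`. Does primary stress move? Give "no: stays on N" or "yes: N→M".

yes: 2→3

Base `fu.trul.men` (3 syllables):
  Weights: 1 fu L, 2 trul H, 3 men H.
  The penult (syllable 2, trul) is heavy, so it takes stress.
  → primary stress on syllable 2.
Suffixed `fu.trul.men.ta:` (4 syllables):
  Weights: 2 trul H, 3 men H, 4 ta: H.
  The penult (syllable 3, men) is heavy, so it takes stress.
  → primary stress on syllable 3.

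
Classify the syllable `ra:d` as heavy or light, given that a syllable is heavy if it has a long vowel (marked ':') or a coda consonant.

`ra:d`: long vowel, closed (coda /d/). Long vowel and closed → heavy.

heavy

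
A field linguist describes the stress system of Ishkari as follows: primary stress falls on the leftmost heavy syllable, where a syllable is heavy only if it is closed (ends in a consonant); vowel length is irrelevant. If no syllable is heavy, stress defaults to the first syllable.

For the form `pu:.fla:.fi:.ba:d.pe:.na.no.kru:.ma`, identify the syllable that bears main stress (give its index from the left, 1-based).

Weights: 1 pu: L, 2 fla: L, 3 fi: L, 4 ba:d H, 5 pe: L, 6 na L, 7 no L, 8 kru: L, 9 ma L.
Heavy syllables in the domain: 4. The leftmost is syllable 4 (ba:d).
Primary stress: syllable 4 → pu:.fla:.fi:.ˈba:d.pe:.na.no.kru:.ma.

4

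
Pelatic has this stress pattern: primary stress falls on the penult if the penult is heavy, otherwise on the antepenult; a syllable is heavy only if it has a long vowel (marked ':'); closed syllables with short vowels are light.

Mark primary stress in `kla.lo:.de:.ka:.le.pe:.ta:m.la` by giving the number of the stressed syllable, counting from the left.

7

Weights: 6 pe: H, 7 ta:m H, 8 la L.
The penult (syllable 7, ta:m) is heavy, so it takes stress.
Primary stress: syllable 7 → kla.lo:.de:.ka:.le.pe:.ˈta:m.la.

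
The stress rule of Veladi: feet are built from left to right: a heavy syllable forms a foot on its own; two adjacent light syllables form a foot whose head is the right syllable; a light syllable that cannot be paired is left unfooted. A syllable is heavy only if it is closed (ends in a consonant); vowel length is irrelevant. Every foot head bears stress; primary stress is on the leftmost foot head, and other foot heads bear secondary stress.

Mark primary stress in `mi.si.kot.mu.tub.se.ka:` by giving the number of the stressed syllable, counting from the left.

2

Weights: 1 mi L, 2 si L, 3 kot H, 4 mu L, 5 tub H, 6 se L, 7 ka: L.
Parse left to right (heavy = foot alone; LL = one foot; stranded L unfooted): (mi.ˈsi) (ˈkot) mu (ˈtub) (se.ˈka:).
Foot heads: 2, 3, 5, 7.
Primary stress on the leftmost head = syllable 2.
Primary stress: syllable 2 → mi.ˈsi.kot.mu.tub.se.ka:.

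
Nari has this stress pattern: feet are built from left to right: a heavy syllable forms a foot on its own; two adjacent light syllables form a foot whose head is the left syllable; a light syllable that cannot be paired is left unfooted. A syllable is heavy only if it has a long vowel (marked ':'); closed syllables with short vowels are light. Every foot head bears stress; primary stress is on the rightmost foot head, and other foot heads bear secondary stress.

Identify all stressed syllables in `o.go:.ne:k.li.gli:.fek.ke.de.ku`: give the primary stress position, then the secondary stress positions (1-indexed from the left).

Weights: 1 o L, 2 go: H, 3 ne:k H, 4 li L, 5 gli: H, 6 fek L, 7 ke L, 8 de L, 9 ku L.
Parse left to right (heavy = foot alone; LL = one foot; stranded L unfooted): o (ˈgo:) (ˈne:k) li (ˈgli:) (ˈfek.ke) (ˈde.ku).
Foot heads: 2, 3, 5, 6, 8.
Primary stress on the rightmost head = syllable 8.
Secondary stress on 2, 3, 5, 6: o.ˌgo:.ˌne:k.li.ˌgli:.ˌfek.ke.ˈde.ku.

primary 8, secondary 2, 3, 5, 6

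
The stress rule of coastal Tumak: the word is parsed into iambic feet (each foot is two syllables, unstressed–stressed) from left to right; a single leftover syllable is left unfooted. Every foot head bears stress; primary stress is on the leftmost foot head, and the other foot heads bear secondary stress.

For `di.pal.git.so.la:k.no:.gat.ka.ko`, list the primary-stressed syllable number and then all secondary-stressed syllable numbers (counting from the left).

primary 2, secondary 4, 6, 8

Parse left to right into iambic (σˈσ) feet: (di.ˈpal) (git.ˈso) (la:k.ˈno:) (gat.ˈka) ko. Syllable 9 is left unfooted.
Foot heads (stressed positions): 2, 4, 6, 8.
End Rule Leftmost: primary stress on the leftmost head = syllable 2.
Secondary stress on 4, 6, 8: di.ˈpal.git.ˌso.la:k.ˌno:.gat.ˌka.ko.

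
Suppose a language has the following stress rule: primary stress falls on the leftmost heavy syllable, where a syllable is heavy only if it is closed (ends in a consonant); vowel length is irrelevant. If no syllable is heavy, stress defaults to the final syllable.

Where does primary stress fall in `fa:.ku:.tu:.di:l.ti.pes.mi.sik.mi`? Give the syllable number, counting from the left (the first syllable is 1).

Weights: 1 fa: L, 2 ku: L, 3 tu: L, 4 di:l H, 5 ti L, 6 pes H, 7 mi L, 8 sik H, 9 mi L.
Heavy syllables in the domain: 4, 6, 8. The leftmost is syllable 4 (di:l).
Primary stress: syllable 4 → fa:.ku:.tu:.ˈdi:l.ti.pes.mi.sik.mi.

4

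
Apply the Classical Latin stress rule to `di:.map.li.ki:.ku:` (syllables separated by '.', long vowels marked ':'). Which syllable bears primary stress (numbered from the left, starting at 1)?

4

Classical Latin: stress the penult if heavy (long vowel or closed), else the antepenult.
Weights: 3 li L, 4 ki: H, 5 ku: H.
The penult (syllable 4, ki:) is heavy, so it takes stress.
Stress on syllable 4: di:.map.li.ˈki:.ku:.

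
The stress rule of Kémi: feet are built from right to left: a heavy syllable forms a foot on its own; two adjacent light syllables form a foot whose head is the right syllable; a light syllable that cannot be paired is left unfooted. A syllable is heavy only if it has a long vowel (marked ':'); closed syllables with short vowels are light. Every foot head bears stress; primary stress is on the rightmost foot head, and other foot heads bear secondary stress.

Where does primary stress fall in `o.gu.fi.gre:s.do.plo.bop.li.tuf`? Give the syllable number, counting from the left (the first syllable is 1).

9

Weights: 1 o L, 2 gu L, 3 fi L, 4 gre:s H, 5 do L, 6 plo L, 7 bop L, 8 li L, 9 tuf L.
Parse right to left (heavy = foot alone; LL = one foot; stranded L unfooted): o (gu.ˈfi) (ˈgre:s) do (plo.ˈbop) (li.ˈtuf).
Foot heads: 3, 4, 7, 9.
Primary stress on the rightmost head = syllable 9.
Primary stress: syllable 9 → o.gu.fi.gre:s.do.plo.bop.li.ˈtuf.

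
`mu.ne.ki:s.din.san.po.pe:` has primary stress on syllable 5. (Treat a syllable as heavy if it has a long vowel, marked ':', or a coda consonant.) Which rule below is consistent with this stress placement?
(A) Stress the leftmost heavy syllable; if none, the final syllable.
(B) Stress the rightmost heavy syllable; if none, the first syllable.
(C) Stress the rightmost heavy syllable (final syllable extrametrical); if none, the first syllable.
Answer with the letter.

C

Rule A → syllable 3 (observed: 5).
Rule B → syllable 7 (observed: 5).
Rule C → syllable 5 ✓.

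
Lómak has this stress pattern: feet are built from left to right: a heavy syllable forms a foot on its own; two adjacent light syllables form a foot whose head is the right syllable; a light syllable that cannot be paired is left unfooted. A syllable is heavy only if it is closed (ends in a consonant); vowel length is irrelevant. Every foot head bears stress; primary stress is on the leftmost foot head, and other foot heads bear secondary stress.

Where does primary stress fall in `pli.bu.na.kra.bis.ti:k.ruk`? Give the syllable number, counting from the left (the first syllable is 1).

Weights: 1 pli L, 2 bu L, 3 na L, 4 kra L, 5 bis H, 6 ti:k H, 7 ruk H.
Parse left to right (heavy = foot alone; LL = one foot; stranded L unfooted): (pli.ˈbu) (na.ˈkra) (ˈbis) (ˈti:k) (ˈruk).
Foot heads: 2, 4, 5, 6, 7.
Primary stress on the leftmost head = syllable 2.
Primary stress: syllable 2 → pli.ˈbu.na.kra.bis.ti:k.ruk.

2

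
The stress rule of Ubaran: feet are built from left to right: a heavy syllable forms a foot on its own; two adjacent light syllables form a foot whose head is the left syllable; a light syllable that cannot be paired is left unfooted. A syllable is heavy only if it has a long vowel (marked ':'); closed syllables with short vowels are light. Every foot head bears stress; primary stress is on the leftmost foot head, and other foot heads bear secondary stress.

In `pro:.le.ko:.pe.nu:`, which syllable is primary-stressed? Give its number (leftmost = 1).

Weights: 1 pro: H, 2 le L, 3 ko: H, 4 pe L, 5 nu: H.
Parse left to right (heavy = foot alone; LL = one foot; stranded L unfooted): (ˈpro:) le (ˈko:) pe (ˈnu:).
Foot heads: 1, 3, 5.
Primary stress on the leftmost head = syllable 1.
Primary stress: syllable 1 → ˈpro:.le.ko:.pe.nu:.

1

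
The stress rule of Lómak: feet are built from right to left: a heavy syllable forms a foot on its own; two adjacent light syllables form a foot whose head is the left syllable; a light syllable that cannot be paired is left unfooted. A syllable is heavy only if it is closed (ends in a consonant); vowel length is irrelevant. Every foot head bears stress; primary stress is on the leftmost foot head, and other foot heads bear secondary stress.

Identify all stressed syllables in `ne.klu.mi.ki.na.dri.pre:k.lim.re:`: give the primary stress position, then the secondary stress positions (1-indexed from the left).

Weights: 1 ne L, 2 klu L, 3 mi L, 4 ki L, 5 na L, 6 dri L, 7 pre:k H, 8 lim H, 9 re: L.
Parse right to left (heavy = foot alone; LL = one foot; stranded L unfooted): (ˈne.klu) (ˈmi.ki) (ˈna.dri) (ˈpre:k) (ˈlim) re:.
Foot heads: 1, 3, 5, 7, 8.
Primary stress on the leftmost head = syllable 1.
Secondary stress on 3, 5, 7, 8: ˈne.klu.ˌmi.ki.ˌna.dri.ˌpre:k.ˌlim.re:.

primary 1, secondary 3, 5, 7, 8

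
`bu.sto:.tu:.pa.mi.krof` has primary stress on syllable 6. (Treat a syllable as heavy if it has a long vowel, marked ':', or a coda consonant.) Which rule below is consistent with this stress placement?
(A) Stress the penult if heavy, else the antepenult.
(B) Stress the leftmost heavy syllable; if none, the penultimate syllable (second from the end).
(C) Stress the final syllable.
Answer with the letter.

Rule A → syllable 4 (observed: 6).
Rule B → syllable 2 (observed: 6).
Rule C → syllable 6 ✓.

C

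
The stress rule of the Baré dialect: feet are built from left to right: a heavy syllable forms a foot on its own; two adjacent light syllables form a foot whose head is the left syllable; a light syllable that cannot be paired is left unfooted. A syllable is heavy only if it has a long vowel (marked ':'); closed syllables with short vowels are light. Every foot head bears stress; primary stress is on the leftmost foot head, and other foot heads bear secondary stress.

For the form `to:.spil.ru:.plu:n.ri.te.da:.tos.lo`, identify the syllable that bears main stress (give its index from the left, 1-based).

1

Weights: 1 to: H, 2 spil L, 3 ru: H, 4 plu:n H, 5 ri L, 6 te L, 7 da: H, 8 tos L, 9 lo L.
Parse left to right (heavy = foot alone; LL = one foot; stranded L unfooted): (ˈto:) spil (ˈru:) (ˈplu:n) (ˈri.te) (ˈda:) (ˈtos.lo).
Foot heads: 1, 3, 4, 5, 7, 8.
Primary stress on the leftmost head = syllable 1.
Primary stress: syllable 1 → ˈto:.spil.ru:.plu:n.ri.te.da:.tos.lo.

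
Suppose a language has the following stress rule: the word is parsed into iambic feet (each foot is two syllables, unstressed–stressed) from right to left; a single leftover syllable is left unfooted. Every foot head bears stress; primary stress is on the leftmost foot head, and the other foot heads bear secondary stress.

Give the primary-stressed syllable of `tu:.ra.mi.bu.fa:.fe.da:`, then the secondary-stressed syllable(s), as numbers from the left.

Parse right to left into iambic (σˈσ) feet: tu: (ra.ˈmi) (bu.ˈfa:) (fe.ˈda:). Syllable 1 is left unfooted.
Foot heads (stressed positions): 3, 5, 7.
End Rule Leftmost: primary stress on the leftmost head = syllable 3.
Secondary stress on 5, 7: tu:.ra.ˈmi.bu.ˌfa:.fe.ˌda:.

primary 3, secondary 5, 7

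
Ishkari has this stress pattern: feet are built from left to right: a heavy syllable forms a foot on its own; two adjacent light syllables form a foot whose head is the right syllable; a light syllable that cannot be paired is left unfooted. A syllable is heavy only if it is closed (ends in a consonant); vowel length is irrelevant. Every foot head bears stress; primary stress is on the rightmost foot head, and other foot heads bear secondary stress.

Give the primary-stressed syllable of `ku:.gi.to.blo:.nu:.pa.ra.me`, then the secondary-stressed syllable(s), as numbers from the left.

primary 8, secondary 2, 4, 6

Weights: 1 ku: L, 2 gi L, 3 to L, 4 blo: L, 5 nu: L, 6 pa L, 7 ra L, 8 me L.
Parse left to right (heavy = foot alone; LL = one foot; stranded L unfooted): (ku:.ˈgi) (to.ˈblo:) (nu:.ˈpa) (ra.ˈme).
Foot heads: 2, 4, 6, 8.
Primary stress on the rightmost head = syllable 8.
Secondary stress on 2, 4, 6: ku:.ˌgi.to.ˌblo:.nu:.ˌpa.ra.ˈme.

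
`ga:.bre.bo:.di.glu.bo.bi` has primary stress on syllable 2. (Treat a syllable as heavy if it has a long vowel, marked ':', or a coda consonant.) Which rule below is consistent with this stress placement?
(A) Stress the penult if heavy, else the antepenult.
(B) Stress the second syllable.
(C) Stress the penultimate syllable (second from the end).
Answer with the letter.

Rule A → syllable 5 (observed: 2).
Rule B → syllable 2 ✓.
Rule C → syllable 6 (observed: 2).

B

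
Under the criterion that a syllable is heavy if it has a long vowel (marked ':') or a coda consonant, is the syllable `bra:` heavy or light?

heavy

`bra:`: long vowel, open (no coda). Long vowel → heavy.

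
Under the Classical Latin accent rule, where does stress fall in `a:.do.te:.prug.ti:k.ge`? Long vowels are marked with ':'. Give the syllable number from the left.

Classical Latin: stress the penult if heavy (long vowel or closed), else the antepenult.
Weights: 4 prug H, 5 ti:k H, 6 ge L.
The penult (syllable 5, ti:k) is heavy, so it takes stress.
Stress on syllable 5: a:.do.te:.prug.ˈti:k.ge.

5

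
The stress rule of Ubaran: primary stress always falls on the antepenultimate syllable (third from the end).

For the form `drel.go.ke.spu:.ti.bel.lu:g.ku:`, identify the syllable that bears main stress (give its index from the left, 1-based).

6

The word has 8 syllables; the antepenultimate syllable (third from the end) is syllable 6 (bel).
Primary stress: syllable 6 → drel.go.ke.spu:.ti.ˈbel.lu:g.ku:.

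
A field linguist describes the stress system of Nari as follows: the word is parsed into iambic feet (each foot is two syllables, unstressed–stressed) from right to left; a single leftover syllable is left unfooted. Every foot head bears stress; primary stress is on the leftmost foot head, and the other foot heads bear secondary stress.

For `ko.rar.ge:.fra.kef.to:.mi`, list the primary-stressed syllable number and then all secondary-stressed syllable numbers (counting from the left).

primary 3, secondary 5, 7

Parse right to left into iambic (σˈσ) feet: ko (rar.ˈge:) (fra.ˈkef) (to:.ˈmi). Syllable 1 is left unfooted.
Foot heads (stressed positions): 3, 5, 7.
End Rule Leftmost: primary stress on the leftmost head = syllable 3.
Secondary stress on 5, 7: ko.rar.ˈge:.fra.ˌkef.to:.ˌmi.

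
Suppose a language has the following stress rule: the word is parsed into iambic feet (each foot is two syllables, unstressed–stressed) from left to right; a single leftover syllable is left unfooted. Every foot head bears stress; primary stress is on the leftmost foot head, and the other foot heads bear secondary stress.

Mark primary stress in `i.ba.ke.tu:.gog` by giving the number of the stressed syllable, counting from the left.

2

Parse left to right into iambic (σˈσ) feet: (i.ˈba) (ke.ˈtu:) gog. Syllable 5 is left unfooted.
Foot heads (stressed positions): 2, 4.
End Rule Leftmost: primary stress on the leftmost head = syllable 2.
Primary stress: syllable 2 → i.ˈba.ke.tu:.gog.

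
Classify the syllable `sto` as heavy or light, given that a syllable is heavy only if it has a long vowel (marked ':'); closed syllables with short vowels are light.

light

`sto`: short vowel, open (no coda). Short vowel → light.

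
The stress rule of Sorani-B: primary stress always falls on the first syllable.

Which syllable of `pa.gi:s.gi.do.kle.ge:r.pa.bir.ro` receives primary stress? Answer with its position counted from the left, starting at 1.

1

The word has 9 syllables; the first syllable is syllable 1 (pa).
Primary stress: syllable 1 → ˈpa.gi:s.gi.do.kle.ge:r.pa.bir.ro.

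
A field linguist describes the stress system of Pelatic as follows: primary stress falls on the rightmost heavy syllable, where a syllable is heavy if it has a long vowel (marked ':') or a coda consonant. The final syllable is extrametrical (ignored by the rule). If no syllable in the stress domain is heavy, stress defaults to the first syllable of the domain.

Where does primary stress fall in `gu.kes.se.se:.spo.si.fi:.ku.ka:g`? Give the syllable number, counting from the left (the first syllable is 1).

7

The final syllable (9, ka:g) is extrametrical; the stress domain is syllables 1–8.
Weights: 1 gu L, 2 kes H, 3 se L, 4 se: H, 5 spo L, 6 si L, 7 fi: H, 8 ku L.
Heavy syllables in the domain: 2, 4, 7. The rightmost is syllable 7 (fi:).
Primary stress: syllable 7 → gu.kes.se.se:.spo.si.ˈfi:.ku.ka:g.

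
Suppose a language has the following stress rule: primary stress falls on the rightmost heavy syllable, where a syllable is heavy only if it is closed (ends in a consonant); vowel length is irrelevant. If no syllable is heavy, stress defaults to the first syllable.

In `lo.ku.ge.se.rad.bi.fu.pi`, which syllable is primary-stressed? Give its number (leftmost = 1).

Weights: 1 lo L, 2 ku L, 3 ge L, 4 se L, 5 rad H, 6 bi L, 7 fu L, 8 pi L.
Heavy syllables in the domain: 5. The rightmost is syllable 5 (rad).
Primary stress: syllable 5 → lo.ku.ge.se.ˈrad.bi.fu.pi.

5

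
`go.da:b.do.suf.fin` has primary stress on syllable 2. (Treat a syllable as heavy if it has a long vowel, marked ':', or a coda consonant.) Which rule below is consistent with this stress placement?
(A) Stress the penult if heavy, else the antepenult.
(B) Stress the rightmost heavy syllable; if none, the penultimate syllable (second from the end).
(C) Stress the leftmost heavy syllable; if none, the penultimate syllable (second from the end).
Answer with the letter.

C

Rule A → syllable 4 (observed: 2).
Rule B → syllable 5 (observed: 2).
Rule C → syllable 2 ✓.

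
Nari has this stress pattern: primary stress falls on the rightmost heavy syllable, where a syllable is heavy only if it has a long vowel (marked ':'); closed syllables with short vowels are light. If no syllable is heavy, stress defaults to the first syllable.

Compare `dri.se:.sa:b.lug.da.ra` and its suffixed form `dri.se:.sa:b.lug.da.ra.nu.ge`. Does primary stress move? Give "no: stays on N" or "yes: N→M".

no: stays on 3

Base `dri.se:.sa:b.lug.da.ra` (6 syllables):
  Weights: 1 dri L, 2 se: H, 3 sa:b H, 4 lug L, 5 da L, 6 ra L.
  Heavy syllables in the domain: 2, 3. The rightmost is syllable 3 (sa:b).
  → primary stress on syllable 3.
Suffixed `dri.se:.sa:b.lug.da.ra.nu.ge` (8 syllables):
  Weights: 1 dri L, 2 se: H, 3 sa:b H, 4 lug L, 5 da L, 6 ra L, 7 nu L, 8 ge L.
  Heavy syllables in the domain: 2, 3. The rightmost is syllable 3 (sa:b).
  → primary stress on syllable 3.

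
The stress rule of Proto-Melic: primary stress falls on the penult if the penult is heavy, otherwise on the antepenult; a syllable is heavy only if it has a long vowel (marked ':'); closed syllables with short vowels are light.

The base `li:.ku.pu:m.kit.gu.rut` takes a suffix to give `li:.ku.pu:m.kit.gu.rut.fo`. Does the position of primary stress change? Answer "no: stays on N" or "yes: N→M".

Base `li:.ku.pu:m.kit.gu.rut` (6 syllables):
  Weights: 4 kit L, 5 gu L, 6 rut L.
  The penult (syllable 5, gu) is light, so stress falls on the antepenult (syllable 4, kit).
  → primary stress on syllable 4.
Suffixed `li:.ku.pu:m.kit.gu.rut.fo` (7 syllables):
  Weights: 5 gu L, 6 rut L, 7 fo L.
  The penult (syllable 6, rut) is light, so stress falls on the antepenult (syllable 5, gu).
  → primary stress on syllable 5.

yes: 4→5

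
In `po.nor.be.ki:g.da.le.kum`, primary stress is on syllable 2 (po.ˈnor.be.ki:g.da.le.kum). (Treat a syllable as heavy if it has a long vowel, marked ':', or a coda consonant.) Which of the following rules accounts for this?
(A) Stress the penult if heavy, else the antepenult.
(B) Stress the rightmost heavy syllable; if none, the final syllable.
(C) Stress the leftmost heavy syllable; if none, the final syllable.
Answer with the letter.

C

Rule A → syllable 5 (observed: 2).
Rule B → syllable 7 (observed: 2).
Rule C → syllable 2 ✓.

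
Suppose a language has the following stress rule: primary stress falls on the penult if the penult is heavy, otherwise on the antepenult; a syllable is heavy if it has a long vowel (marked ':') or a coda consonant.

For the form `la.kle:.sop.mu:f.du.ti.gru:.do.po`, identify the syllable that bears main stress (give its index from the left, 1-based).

Weights: 7 gru: H, 8 do L, 9 po L.
The penult (syllable 8, do) is light, so stress falls on the antepenult (syllable 7, gru:).
Primary stress: syllable 7 → la.kle:.sop.mu:f.du.ti.ˈgru:.do.po.

7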